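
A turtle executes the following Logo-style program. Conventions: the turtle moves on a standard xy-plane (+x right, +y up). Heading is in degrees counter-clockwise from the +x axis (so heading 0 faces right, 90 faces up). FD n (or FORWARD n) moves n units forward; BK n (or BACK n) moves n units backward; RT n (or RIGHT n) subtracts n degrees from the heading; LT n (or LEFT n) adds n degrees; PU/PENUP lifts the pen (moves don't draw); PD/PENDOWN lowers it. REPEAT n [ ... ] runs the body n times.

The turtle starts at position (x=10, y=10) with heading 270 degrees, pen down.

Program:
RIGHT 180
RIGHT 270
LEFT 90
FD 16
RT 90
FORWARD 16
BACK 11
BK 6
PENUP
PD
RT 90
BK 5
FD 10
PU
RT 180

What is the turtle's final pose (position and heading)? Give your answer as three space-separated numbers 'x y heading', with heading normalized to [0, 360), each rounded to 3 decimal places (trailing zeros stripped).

Answer: 11 -1 270

Derivation:
Executing turtle program step by step:
Start: pos=(10,10), heading=270, pen down
RT 180: heading 270 -> 90
RT 270: heading 90 -> 180
LT 90: heading 180 -> 270
FD 16: (10,10) -> (10,-6) [heading=270, draw]
RT 90: heading 270 -> 180
FD 16: (10,-6) -> (-6,-6) [heading=180, draw]
BK 11: (-6,-6) -> (5,-6) [heading=180, draw]
BK 6: (5,-6) -> (11,-6) [heading=180, draw]
PU: pen up
PD: pen down
RT 90: heading 180 -> 90
BK 5: (11,-6) -> (11,-11) [heading=90, draw]
FD 10: (11,-11) -> (11,-1) [heading=90, draw]
PU: pen up
RT 180: heading 90 -> 270
Final: pos=(11,-1), heading=270, 6 segment(s) drawn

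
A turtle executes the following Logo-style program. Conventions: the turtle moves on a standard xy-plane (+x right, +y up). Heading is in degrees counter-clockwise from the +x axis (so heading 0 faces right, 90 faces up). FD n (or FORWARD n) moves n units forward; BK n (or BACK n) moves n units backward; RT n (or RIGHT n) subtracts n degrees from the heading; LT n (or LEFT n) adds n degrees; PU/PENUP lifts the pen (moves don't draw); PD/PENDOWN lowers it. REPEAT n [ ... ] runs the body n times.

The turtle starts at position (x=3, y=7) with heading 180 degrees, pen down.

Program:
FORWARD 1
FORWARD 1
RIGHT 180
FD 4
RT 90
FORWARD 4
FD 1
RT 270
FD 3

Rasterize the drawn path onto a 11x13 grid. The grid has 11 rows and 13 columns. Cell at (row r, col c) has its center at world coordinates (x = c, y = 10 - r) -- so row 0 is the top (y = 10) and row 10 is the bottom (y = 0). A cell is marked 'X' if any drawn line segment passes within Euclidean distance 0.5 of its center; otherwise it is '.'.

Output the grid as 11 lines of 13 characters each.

Segment 0: (3,7) -> (2,7)
Segment 1: (2,7) -> (1,7)
Segment 2: (1,7) -> (5,7)
Segment 3: (5,7) -> (5,3)
Segment 4: (5,3) -> (5,2)
Segment 5: (5,2) -> (8,2)

Answer: .............
.............
.............
.XXXXX.......
.....X.......
.....X.......
.....X.......
.....X.......
.....XXXX....
.............
.............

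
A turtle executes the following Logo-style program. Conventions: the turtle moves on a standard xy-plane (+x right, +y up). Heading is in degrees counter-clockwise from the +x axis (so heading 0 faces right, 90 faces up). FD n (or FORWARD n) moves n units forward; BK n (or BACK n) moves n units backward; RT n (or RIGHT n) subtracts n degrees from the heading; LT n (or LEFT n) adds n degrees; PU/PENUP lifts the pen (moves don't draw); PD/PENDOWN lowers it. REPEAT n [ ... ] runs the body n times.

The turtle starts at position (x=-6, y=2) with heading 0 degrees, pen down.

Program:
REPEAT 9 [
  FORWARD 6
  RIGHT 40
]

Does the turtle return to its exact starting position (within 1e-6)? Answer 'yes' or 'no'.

Executing turtle program step by step:
Start: pos=(-6,2), heading=0, pen down
REPEAT 9 [
  -- iteration 1/9 --
  FD 6: (-6,2) -> (0,2) [heading=0, draw]
  RT 40: heading 0 -> 320
  -- iteration 2/9 --
  FD 6: (0,2) -> (4.596,-1.857) [heading=320, draw]
  RT 40: heading 320 -> 280
  -- iteration 3/9 --
  FD 6: (4.596,-1.857) -> (5.638,-7.766) [heading=280, draw]
  RT 40: heading 280 -> 240
  -- iteration 4/9 --
  FD 6: (5.638,-7.766) -> (2.638,-12.962) [heading=240, draw]
  RT 40: heading 240 -> 200
  -- iteration 5/9 --
  FD 6: (2.638,-12.962) -> (-3,-15.014) [heading=200, draw]
  RT 40: heading 200 -> 160
  -- iteration 6/9 --
  FD 6: (-3,-15.014) -> (-8.638,-12.962) [heading=160, draw]
  RT 40: heading 160 -> 120
  -- iteration 7/9 --
  FD 6: (-8.638,-12.962) -> (-11.638,-7.766) [heading=120, draw]
  RT 40: heading 120 -> 80
  -- iteration 8/9 --
  FD 6: (-11.638,-7.766) -> (-10.596,-1.857) [heading=80, draw]
  RT 40: heading 80 -> 40
  -- iteration 9/9 --
  FD 6: (-10.596,-1.857) -> (-6,2) [heading=40, draw]
  RT 40: heading 40 -> 0
]
Final: pos=(-6,2), heading=0, 9 segment(s) drawn

Start position: (-6, 2)
Final position: (-6, 2)
Distance = 0; < 1e-6 -> CLOSED

Answer: yes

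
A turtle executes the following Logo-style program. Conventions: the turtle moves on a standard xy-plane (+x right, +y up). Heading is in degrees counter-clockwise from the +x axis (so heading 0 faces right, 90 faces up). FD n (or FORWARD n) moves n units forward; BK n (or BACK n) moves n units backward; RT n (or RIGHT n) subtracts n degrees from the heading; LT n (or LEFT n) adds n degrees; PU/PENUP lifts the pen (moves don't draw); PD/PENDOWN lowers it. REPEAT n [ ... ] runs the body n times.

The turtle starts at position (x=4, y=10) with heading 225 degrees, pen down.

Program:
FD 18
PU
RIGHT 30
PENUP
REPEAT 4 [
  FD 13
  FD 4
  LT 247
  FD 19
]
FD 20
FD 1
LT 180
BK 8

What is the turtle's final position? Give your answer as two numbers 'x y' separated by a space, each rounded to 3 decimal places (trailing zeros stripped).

Executing turtle program step by step:
Start: pos=(4,10), heading=225, pen down
FD 18: (4,10) -> (-8.728,-2.728) [heading=225, draw]
PU: pen up
RT 30: heading 225 -> 195
PU: pen up
REPEAT 4 [
  -- iteration 1/4 --
  FD 13: (-8.728,-2.728) -> (-21.285,-6.093) [heading=195, move]
  FD 4: (-21.285,-6.093) -> (-25.149,-7.128) [heading=195, move]
  LT 247: heading 195 -> 82
  FD 19: (-25.149,-7.128) -> (-22.504,11.687) [heading=82, move]
  -- iteration 2/4 --
  FD 13: (-22.504,11.687) -> (-20.695,24.561) [heading=82, move]
  FD 4: (-20.695,24.561) -> (-20.138,28.522) [heading=82, move]
  LT 247: heading 82 -> 329
  FD 19: (-20.138,28.522) -> (-3.852,18.736) [heading=329, move]
  -- iteration 3/4 --
  FD 13: (-3.852,18.736) -> (7.291,12.041) [heading=329, move]
  FD 4: (7.291,12.041) -> (10.72,9.98) [heading=329, move]
  LT 247: heading 329 -> 216
  FD 19: (10.72,9.98) -> (-4.652,-1.187) [heading=216, move]
  -- iteration 4/4 --
  FD 13: (-4.652,-1.187) -> (-15.169,-8.829) [heading=216, move]
  FD 4: (-15.169,-8.829) -> (-18.405,-11.18) [heading=216, move]
  LT 247: heading 216 -> 103
  FD 19: (-18.405,-11.18) -> (-22.679,7.333) [heading=103, move]
]
FD 20: (-22.679,7.333) -> (-27.178,26.821) [heading=103, move]
FD 1: (-27.178,26.821) -> (-27.403,27.795) [heading=103, move]
LT 180: heading 103 -> 283
BK 8: (-27.403,27.795) -> (-29.203,35.59) [heading=283, move]
Final: pos=(-29.203,35.59), heading=283, 1 segment(s) drawn

Answer: -29.203 35.59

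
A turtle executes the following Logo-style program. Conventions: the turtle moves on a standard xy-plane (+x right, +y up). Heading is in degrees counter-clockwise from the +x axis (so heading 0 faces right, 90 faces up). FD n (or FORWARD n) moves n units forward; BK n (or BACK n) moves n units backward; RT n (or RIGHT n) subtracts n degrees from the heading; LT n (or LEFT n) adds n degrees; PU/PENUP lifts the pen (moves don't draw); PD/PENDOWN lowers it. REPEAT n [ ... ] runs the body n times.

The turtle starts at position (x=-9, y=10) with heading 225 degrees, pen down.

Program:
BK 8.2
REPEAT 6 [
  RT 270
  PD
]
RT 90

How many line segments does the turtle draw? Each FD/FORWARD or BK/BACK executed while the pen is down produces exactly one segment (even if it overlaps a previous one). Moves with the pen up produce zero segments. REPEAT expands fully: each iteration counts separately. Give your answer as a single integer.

Executing turtle program step by step:
Start: pos=(-9,10), heading=225, pen down
BK 8.2: (-9,10) -> (-3.202,15.798) [heading=225, draw]
REPEAT 6 [
  -- iteration 1/6 --
  RT 270: heading 225 -> 315
  PD: pen down
  -- iteration 2/6 --
  RT 270: heading 315 -> 45
  PD: pen down
  -- iteration 3/6 --
  RT 270: heading 45 -> 135
  PD: pen down
  -- iteration 4/6 --
  RT 270: heading 135 -> 225
  PD: pen down
  -- iteration 5/6 --
  RT 270: heading 225 -> 315
  PD: pen down
  -- iteration 6/6 --
  RT 270: heading 315 -> 45
  PD: pen down
]
RT 90: heading 45 -> 315
Final: pos=(-3.202,15.798), heading=315, 1 segment(s) drawn
Segments drawn: 1

Answer: 1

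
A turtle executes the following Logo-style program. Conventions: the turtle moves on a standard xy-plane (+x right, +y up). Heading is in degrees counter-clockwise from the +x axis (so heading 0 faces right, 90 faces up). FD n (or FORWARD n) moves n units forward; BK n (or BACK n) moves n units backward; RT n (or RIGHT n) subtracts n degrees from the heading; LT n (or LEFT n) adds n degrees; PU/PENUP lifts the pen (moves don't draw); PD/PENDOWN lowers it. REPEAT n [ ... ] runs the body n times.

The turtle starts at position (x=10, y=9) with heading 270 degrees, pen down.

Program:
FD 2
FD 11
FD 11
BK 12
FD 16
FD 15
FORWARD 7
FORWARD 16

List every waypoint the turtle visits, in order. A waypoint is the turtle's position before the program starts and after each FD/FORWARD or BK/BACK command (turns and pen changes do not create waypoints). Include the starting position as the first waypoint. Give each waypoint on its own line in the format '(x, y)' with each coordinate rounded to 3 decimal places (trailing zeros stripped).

Answer: (10, 9)
(10, 7)
(10, -4)
(10, -15)
(10, -3)
(10, -19)
(10, -34)
(10, -41)
(10, -57)

Derivation:
Executing turtle program step by step:
Start: pos=(10,9), heading=270, pen down
FD 2: (10,9) -> (10,7) [heading=270, draw]
FD 11: (10,7) -> (10,-4) [heading=270, draw]
FD 11: (10,-4) -> (10,-15) [heading=270, draw]
BK 12: (10,-15) -> (10,-3) [heading=270, draw]
FD 16: (10,-3) -> (10,-19) [heading=270, draw]
FD 15: (10,-19) -> (10,-34) [heading=270, draw]
FD 7: (10,-34) -> (10,-41) [heading=270, draw]
FD 16: (10,-41) -> (10,-57) [heading=270, draw]
Final: pos=(10,-57), heading=270, 8 segment(s) drawn
Waypoints (9 total):
(10, 9)
(10, 7)
(10, -4)
(10, -15)
(10, -3)
(10, -19)
(10, -34)
(10, -41)
(10, -57)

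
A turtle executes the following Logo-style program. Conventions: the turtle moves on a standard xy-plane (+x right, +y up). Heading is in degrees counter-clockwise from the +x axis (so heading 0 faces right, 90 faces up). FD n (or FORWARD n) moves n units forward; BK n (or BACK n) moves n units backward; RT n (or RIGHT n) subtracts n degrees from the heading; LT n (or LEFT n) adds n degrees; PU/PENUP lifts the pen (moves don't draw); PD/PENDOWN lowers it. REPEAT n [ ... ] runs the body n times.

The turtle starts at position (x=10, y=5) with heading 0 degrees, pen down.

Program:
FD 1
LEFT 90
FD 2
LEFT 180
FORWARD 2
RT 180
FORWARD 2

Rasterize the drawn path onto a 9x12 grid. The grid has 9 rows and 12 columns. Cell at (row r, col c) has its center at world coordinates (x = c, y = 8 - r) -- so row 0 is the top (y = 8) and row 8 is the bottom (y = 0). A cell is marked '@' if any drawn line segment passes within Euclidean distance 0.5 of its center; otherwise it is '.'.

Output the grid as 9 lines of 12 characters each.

Segment 0: (10,5) -> (11,5)
Segment 1: (11,5) -> (11,7)
Segment 2: (11,7) -> (11,5)
Segment 3: (11,5) -> (11,7)

Answer: ............
...........@
...........@
..........@@
............
............
............
............
............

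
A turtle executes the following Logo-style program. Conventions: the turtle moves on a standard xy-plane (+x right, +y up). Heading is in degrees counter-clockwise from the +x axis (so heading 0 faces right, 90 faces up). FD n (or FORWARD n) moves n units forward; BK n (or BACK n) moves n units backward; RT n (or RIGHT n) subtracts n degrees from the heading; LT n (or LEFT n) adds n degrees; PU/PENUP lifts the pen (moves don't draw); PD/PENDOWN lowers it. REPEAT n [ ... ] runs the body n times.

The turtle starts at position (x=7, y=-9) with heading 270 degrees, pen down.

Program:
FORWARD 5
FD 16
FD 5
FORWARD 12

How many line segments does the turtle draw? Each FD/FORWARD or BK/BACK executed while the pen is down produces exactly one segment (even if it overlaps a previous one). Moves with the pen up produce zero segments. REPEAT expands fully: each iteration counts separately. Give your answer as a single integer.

Answer: 4

Derivation:
Executing turtle program step by step:
Start: pos=(7,-9), heading=270, pen down
FD 5: (7,-9) -> (7,-14) [heading=270, draw]
FD 16: (7,-14) -> (7,-30) [heading=270, draw]
FD 5: (7,-30) -> (7,-35) [heading=270, draw]
FD 12: (7,-35) -> (7,-47) [heading=270, draw]
Final: pos=(7,-47), heading=270, 4 segment(s) drawn
Segments drawn: 4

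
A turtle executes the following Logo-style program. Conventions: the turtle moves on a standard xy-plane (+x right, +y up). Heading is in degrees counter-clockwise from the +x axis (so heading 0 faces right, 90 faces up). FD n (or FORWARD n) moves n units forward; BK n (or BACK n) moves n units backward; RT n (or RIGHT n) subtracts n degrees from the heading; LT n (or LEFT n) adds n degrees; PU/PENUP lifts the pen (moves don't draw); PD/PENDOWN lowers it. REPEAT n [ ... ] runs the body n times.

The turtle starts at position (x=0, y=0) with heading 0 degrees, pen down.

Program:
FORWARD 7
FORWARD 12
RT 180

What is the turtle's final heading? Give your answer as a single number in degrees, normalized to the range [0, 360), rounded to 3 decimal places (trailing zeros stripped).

Executing turtle program step by step:
Start: pos=(0,0), heading=0, pen down
FD 7: (0,0) -> (7,0) [heading=0, draw]
FD 12: (7,0) -> (19,0) [heading=0, draw]
RT 180: heading 0 -> 180
Final: pos=(19,0), heading=180, 2 segment(s) drawn

Answer: 180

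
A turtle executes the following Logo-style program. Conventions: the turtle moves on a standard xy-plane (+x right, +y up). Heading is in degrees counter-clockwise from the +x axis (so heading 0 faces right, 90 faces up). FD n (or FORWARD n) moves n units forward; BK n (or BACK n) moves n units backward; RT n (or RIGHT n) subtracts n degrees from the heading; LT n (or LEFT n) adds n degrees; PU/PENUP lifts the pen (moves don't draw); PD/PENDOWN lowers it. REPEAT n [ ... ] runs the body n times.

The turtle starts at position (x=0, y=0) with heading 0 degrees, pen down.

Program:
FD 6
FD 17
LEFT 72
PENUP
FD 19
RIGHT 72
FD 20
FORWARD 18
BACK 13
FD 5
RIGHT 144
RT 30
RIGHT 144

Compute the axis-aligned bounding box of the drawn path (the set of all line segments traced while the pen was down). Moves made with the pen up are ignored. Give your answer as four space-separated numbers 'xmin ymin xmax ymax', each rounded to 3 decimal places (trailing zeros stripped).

Executing turtle program step by step:
Start: pos=(0,0), heading=0, pen down
FD 6: (0,0) -> (6,0) [heading=0, draw]
FD 17: (6,0) -> (23,0) [heading=0, draw]
LT 72: heading 0 -> 72
PU: pen up
FD 19: (23,0) -> (28.871,18.07) [heading=72, move]
RT 72: heading 72 -> 0
FD 20: (28.871,18.07) -> (48.871,18.07) [heading=0, move]
FD 18: (48.871,18.07) -> (66.871,18.07) [heading=0, move]
BK 13: (66.871,18.07) -> (53.871,18.07) [heading=0, move]
FD 5: (53.871,18.07) -> (58.871,18.07) [heading=0, move]
RT 144: heading 0 -> 216
RT 30: heading 216 -> 186
RT 144: heading 186 -> 42
Final: pos=(58.871,18.07), heading=42, 2 segment(s) drawn

Segment endpoints: x in {0, 6, 23}, y in {0}
xmin=0, ymin=0, xmax=23, ymax=0

Answer: 0 0 23 0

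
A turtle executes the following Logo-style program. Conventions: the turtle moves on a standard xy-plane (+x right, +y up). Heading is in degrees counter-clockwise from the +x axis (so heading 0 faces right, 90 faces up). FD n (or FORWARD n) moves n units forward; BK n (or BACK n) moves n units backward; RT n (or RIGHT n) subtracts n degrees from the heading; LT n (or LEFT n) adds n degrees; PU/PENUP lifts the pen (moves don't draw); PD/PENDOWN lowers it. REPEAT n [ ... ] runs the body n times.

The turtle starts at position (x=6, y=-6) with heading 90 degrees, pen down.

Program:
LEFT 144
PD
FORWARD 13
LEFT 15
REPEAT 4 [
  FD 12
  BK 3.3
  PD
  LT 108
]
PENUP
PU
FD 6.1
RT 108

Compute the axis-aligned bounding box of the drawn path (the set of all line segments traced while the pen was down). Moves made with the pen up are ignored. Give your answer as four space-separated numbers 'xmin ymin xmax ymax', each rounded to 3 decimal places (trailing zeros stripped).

Executing turtle program step by step:
Start: pos=(6,-6), heading=90, pen down
LT 144: heading 90 -> 234
PD: pen down
FD 13: (6,-6) -> (-1.641,-16.517) [heading=234, draw]
LT 15: heading 234 -> 249
REPEAT 4 [
  -- iteration 1/4 --
  FD 12: (-1.641,-16.517) -> (-5.942,-27.72) [heading=249, draw]
  BK 3.3: (-5.942,-27.72) -> (-4.759,-24.639) [heading=249, draw]
  PD: pen down
  LT 108: heading 249 -> 357
  -- iteration 2/4 --
  FD 12: (-4.759,-24.639) -> (7.225,-25.267) [heading=357, draw]
  BK 3.3: (7.225,-25.267) -> (3.929,-25.095) [heading=357, draw]
  PD: pen down
  LT 108: heading 357 -> 105
  -- iteration 3/4 --
  FD 12: (3.929,-25.095) -> (0.823,-13.504) [heading=105, draw]
  BK 3.3: (0.823,-13.504) -> (1.677,-16.691) [heading=105, draw]
  PD: pen down
  LT 108: heading 105 -> 213
  -- iteration 4/4 --
  FD 12: (1.677,-16.691) -> (-8.387,-23.227) [heading=213, draw]
  BK 3.3: (-8.387,-23.227) -> (-5.619,-21.429) [heading=213, draw]
  PD: pen down
  LT 108: heading 213 -> 321
]
PU: pen up
PU: pen up
FD 6.1: (-5.619,-21.429) -> (-0.879,-25.268) [heading=321, move]
RT 108: heading 321 -> 213
Final: pos=(-0.879,-25.268), heading=213, 9 segment(s) drawn

Segment endpoints: x in {-8.387, -5.942, -5.619, -4.759, -1.641, 0.823, 1.677, 3.929, 6, 7.225}, y in {-27.72, -25.267, -25.095, -24.639, -23.227, -21.429, -16.691, -16.517, -13.504, -6}
xmin=-8.387, ymin=-27.72, xmax=7.225, ymax=-6

Answer: -8.387 -27.72 7.225 -6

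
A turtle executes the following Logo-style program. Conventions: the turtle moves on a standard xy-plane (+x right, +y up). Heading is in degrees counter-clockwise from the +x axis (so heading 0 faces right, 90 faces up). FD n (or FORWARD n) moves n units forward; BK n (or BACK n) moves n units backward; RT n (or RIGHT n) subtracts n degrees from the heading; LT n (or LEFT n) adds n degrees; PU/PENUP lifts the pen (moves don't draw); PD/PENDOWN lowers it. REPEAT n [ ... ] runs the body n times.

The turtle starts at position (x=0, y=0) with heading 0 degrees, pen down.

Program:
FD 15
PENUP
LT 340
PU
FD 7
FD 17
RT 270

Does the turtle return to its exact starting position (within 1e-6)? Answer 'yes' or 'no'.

Answer: no

Derivation:
Executing turtle program step by step:
Start: pos=(0,0), heading=0, pen down
FD 15: (0,0) -> (15,0) [heading=0, draw]
PU: pen up
LT 340: heading 0 -> 340
PU: pen up
FD 7: (15,0) -> (21.578,-2.394) [heading=340, move]
FD 17: (21.578,-2.394) -> (37.553,-8.208) [heading=340, move]
RT 270: heading 340 -> 70
Final: pos=(37.553,-8.208), heading=70, 1 segment(s) drawn

Start position: (0, 0)
Final position: (37.553, -8.208)
Distance = 38.439; >= 1e-6 -> NOT closed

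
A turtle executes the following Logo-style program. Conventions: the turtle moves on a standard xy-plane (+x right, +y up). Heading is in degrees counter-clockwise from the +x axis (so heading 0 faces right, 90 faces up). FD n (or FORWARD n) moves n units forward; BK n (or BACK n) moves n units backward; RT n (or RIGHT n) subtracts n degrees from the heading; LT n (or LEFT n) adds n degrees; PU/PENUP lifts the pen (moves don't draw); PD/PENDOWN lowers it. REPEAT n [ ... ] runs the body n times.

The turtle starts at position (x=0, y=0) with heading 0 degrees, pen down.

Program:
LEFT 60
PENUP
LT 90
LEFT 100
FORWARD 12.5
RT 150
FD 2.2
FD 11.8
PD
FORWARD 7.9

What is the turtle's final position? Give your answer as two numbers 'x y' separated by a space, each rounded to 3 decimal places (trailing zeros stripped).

Executing turtle program step by step:
Start: pos=(0,0), heading=0, pen down
LT 60: heading 0 -> 60
PU: pen up
LT 90: heading 60 -> 150
LT 100: heading 150 -> 250
FD 12.5: (0,0) -> (-4.275,-11.746) [heading=250, move]
RT 150: heading 250 -> 100
FD 2.2: (-4.275,-11.746) -> (-4.657,-9.58) [heading=100, move]
FD 11.8: (-4.657,-9.58) -> (-6.706,2.041) [heading=100, move]
PD: pen down
FD 7.9: (-6.706,2.041) -> (-8.078,9.821) [heading=100, draw]
Final: pos=(-8.078,9.821), heading=100, 1 segment(s) drawn

Answer: -8.078 9.821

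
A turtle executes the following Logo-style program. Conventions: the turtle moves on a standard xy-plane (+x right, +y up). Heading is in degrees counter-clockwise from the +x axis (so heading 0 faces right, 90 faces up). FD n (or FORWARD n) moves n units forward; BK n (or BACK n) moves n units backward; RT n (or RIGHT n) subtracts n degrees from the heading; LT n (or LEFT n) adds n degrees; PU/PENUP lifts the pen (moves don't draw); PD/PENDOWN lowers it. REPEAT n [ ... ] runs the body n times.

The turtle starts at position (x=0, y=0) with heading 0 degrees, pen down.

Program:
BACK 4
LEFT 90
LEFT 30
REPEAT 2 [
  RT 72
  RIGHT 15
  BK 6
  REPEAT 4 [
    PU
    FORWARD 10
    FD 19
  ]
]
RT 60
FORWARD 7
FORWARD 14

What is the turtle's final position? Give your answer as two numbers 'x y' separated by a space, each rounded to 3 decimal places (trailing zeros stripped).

Answer: 144.369 -48.266

Derivation:
Executing turtle program step by step:
Start: pos=(0,0), heading=0, pen down
BK 4: (0,0) -> (-4,0) [heading=0, draw]
LT 90: heading 0 -> 90
LT 30: heading 90 -> 120
REPEAT 2 [
  -- iteration 1/2 --
  RT 72: heading 120 -> 48
  RT 15: heading 48 -> 33
  BK 6: (-4,0) -> (-9.032,-3.268) [heading=33, draw]
  REPEAT 4 [
    -- iteration 1/4 --
    PU: pen up
    FD 10: (-9.032,-3.268) -> (-0.645,2.179) [heading=33, move]
    FD 19: (-0.645,2.179) -> (15.289,12.527) [heading=33, move]
    -- iteration 2/4 --
    PU: pen up
    FD 10: (15.289,12.527) -> (23.676,17.973) [heading=33, move]
    FD 19: (23.676,17.973) -> (39.611,28.321) [heading=33, move]
    -- iteration 3/4 --
    PU: pen up
    FD 10: (39.611,28.321) -> (47.998,33.768) [heading=33, move]
    FD 19: (47.998,33.768) -> (63.932,44.116) [heading=33, move]
    -- iteration 4/4 --
    PU: pen up
    FD 10: (63.932,44.116) -> (72.319,49.562) [heading=33, move]
    FD 19: (72.319,49.562) -> (88.254,59.91) [heading=33, move]
  ]
  -- iteration 2/2 --
  RT 72: heading 33 -> 321
  RT 15: heading 321 -> 306
  BK 6: (88.254,59.91) -> (84.727,64.764) [heading=306, move]
  REPEAT 4 [
    -- iteration 1/4 --
    PU: pen up
    FD 10: (84.727,64.764) -> (90.605,56.674) [heading=306, move]
    FD 19: (90.605,56.674) -> (101.773,41.303) [heading=306, move]
    -- iteration 2/4 --
    PU: pen up
    FD 10: (101.773,41.303) -> (107.651,33.213) [heading=306, move]
    FD 19: (107.651,33.213) -> (118.819,17.841) [heading=306, move]
    -- iteration 3/4 --
    PU: pen up
    FD 10: (118.819,17.841) -> (124.696,9.751) [heading=306, move]
    FD 19: (124.696,9.751) -> (135.864,-5.62) [heading=306, move]
    -- iteration 4/4 --
    PU: pen up
    FD 10: (135.864,-5.62) -> (141.742,-13.71) [heading=306, move]
    FD 19: (141.742,-13.71) -> (152.91,-29.082) [heading=306, move]
  ]
]
RT 60: heading 306 -> 246
FD 7: (152.91,-29.082) -> (150.063,-35.476) [heading=246, move]
FD 14: (150.063,-35.476) -> (144.369,-48.266) [heading=246, move]
Final: pos=(144.369,-48.266), heading=246, 2 segment(s) drawn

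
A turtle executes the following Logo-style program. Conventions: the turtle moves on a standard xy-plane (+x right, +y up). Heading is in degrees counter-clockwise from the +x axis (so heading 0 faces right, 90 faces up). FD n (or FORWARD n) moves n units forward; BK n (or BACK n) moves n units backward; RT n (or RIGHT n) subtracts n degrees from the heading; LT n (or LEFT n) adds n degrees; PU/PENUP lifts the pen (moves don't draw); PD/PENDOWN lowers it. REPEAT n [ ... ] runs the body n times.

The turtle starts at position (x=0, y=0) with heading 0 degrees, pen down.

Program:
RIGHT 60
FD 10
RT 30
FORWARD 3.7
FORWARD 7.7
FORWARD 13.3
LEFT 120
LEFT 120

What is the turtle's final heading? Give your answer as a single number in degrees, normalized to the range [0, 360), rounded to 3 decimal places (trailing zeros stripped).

Executing turtle program step by step:
Start: pos=(0,0), heading=0, pen down
RT 60: heading 0 -> 300
FD 10: (0,0) -> (5,-8.66) [heading=300, draw]
RT 30: heading 300 -> 270
FD 3.7: (5,-8.66) -> (5,-12.36) [heading=270, draw]
FD 7.7: (5,-12.36) -> (5,-20.06) [heading=270, draw]
FD 13.3: (5,-20.06) -> (5,-33.36) [heading=270, draw]
LT 120: heading 270 -> 30
LT 120: heading 30 -> 150
Final: pos=(5,-33.36), heading=150, 4 segment(s) drawn

Answer: 150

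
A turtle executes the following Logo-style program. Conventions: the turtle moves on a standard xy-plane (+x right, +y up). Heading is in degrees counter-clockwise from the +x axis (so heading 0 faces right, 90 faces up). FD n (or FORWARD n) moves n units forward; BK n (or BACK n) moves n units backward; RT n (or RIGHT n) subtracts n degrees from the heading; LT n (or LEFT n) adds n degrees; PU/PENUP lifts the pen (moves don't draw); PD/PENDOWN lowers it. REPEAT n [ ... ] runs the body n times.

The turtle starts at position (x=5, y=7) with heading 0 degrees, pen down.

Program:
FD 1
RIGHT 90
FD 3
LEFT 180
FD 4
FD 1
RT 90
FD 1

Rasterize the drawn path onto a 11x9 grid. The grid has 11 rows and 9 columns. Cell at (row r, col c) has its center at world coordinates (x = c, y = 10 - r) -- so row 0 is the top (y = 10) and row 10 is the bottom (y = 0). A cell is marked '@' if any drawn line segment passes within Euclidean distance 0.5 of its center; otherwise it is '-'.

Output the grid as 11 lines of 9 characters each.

Answer: ---------
------@@-
------@--
-----@@--
------@--
------@--
------@--
---------
---------
---------
---------

Derivation:
Segment 0: (5,7) -> (6,7)
Segment 1: (6,7) -> (6,4)
Segment 2: (6,4) -> (6,8)
Segment 3: (6,8) -> (6,9)
Segment 4: (6,9) -> (7,9)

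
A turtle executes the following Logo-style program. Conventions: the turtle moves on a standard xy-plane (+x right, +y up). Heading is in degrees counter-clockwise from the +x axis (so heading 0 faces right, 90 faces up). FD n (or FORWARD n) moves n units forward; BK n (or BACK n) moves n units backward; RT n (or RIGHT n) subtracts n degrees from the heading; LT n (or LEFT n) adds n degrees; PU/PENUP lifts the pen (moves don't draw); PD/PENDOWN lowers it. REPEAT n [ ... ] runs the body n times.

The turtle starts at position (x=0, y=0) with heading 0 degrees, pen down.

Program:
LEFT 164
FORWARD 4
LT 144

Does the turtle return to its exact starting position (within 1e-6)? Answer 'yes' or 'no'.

Answer: no

Derivation:
Executing turtle program step by step:
Start: pos=(0,0), heading=0, pen down
LT 164: heading 0 -> 164
FD 4: (0,0) -> (-3.845,1.103) [heading=164, draw]
LT 144: heading 164 -> 308
Final: pos=(-3.845,1.103), heading=308, 1 segment(s) drawn

Start position: (0, 0)
Final position: (-3.845, 1.103)
Distance = 4; >= 1e-6 -> NOT closed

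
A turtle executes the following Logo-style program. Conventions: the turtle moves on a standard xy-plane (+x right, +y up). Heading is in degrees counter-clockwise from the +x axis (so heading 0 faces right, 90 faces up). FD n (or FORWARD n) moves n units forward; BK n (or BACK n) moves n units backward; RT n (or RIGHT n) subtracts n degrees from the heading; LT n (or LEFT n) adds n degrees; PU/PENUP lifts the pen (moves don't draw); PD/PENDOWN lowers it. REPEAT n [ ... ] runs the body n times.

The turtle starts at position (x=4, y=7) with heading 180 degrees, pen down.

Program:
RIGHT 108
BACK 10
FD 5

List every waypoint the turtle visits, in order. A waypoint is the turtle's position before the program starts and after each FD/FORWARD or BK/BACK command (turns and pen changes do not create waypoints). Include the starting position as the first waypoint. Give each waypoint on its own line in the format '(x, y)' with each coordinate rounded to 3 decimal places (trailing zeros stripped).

Answer: (4, 7)
(0.91, -2.511)
(2.455, 2.245)

Derivation:
Executing turtle program step by step:
Start: pos=(4,7), heading=180, pen down
RT 108: heading 180 -> 72
BK 10: (4,7) -> (0.91,-2.511) [heading=72, draw]
FD 5: (0.91,-2.511) -> (2.455,2.245) [heading=72, draw]
Final: pos=(2.455,2.245), heading=72, 2 segment(s) drawn
Waypoints (3 total):
(4, 7)
(0.91, -2.511)
(2.455, 2.245)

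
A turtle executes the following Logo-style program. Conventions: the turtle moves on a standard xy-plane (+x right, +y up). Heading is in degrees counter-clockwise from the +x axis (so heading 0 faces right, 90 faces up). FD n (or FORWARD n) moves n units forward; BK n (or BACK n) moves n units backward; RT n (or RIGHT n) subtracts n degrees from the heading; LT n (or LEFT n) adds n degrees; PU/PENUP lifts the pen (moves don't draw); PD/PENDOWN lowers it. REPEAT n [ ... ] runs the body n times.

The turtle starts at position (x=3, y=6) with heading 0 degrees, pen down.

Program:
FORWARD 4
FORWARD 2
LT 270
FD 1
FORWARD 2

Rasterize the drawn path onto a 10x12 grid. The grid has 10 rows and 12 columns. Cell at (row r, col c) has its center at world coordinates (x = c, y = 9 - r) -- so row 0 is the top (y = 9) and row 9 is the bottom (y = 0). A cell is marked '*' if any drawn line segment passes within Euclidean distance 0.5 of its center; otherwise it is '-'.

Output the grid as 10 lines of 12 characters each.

Answer: ------------
------------
------------
---*******--
---------*--
---------*--
---------*--
------------
------------
------------

Derivation:
Segment 0: (3,6) -> (7,6)
Segment 1: (7,6) -> (9,6)
Segment 2: (9,6) -> (9,5)
Segment 3: (9,5) -> (9,3)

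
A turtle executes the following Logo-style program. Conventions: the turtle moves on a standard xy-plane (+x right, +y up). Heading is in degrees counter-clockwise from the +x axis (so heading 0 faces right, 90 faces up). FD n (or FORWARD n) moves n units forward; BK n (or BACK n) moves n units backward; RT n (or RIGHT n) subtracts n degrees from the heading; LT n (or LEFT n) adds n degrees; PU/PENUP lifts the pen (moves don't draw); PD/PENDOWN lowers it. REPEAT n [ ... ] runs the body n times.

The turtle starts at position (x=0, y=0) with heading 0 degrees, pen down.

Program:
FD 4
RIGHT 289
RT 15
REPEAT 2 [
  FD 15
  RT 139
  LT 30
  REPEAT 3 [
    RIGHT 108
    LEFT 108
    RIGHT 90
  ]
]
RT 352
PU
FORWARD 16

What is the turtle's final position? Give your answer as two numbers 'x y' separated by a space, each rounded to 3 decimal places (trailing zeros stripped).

Answer: 38.748 28.477

Derivation:
Executing turtle program step by step:
Start: pos=(0,0), heading=0, pen down
FD 4: (0,0) -> (4,0) [heading=0, draw]
RT 289: heading 0 -> 71
RT 15: heading 71 -> 56
REPEAT 2 [
  -- iteration 1/2 --
  FD 15: (4,0) -> (12.388,12.436) [heading=56, draw]
  RT 139: heading 56 -> 277
  LT 30: heading 277 -> 307
  REPEAT 3 [
    -- iteration 1/3 --
    RT 108: heading 307 -> 199
    LT 108: heading 199 -> 307
    RT 90: heading 307 -> 217
    -- iteration 2/3 --
    RT 108: heading 217 -> 109
    LT 108: heading 109 -> 217
    RT 90: heading 217 -> 127
    -- iteration 3/3 --
    RT 108: heading 127 -> 19
    LT 108: heading 19 -> 127
    RT 90: heading 127 -> 37
  ]
  -- iteration 2/2 --
  FD 15: (12.388,12.436) -> (24.367,21.463) [heading=37, draw]
  RT 139: heading 37 -> 258
  LT 30: heading 258 -> 288
  REPEAT 3 [
    -- iteration 1/3 --
    RT 108: heading 288 -> 180
    LT 108: heading 180 -> 288
    RT 90: heading 288 -> 198
    -- iteration 2/3 --
    RT 108: heading 198 -> 90
    LT 108: heading 90 -> 198
    RT 90: heading 198 -> 108
    -- iteration 3/3 --
    RT 108: heading 108 -> 0
    LT 108: heading 0 -> 108
    RT 90: heading 108 -> 18
  ]
]
RT 352: heading 18 -> 26
PU: pen up
FD 16: (24.367,21.463) -> (38.748,28.477) [heading=26, move]
Final: pos=(38.748,28.477), heading=26, 3 segment(s) drawn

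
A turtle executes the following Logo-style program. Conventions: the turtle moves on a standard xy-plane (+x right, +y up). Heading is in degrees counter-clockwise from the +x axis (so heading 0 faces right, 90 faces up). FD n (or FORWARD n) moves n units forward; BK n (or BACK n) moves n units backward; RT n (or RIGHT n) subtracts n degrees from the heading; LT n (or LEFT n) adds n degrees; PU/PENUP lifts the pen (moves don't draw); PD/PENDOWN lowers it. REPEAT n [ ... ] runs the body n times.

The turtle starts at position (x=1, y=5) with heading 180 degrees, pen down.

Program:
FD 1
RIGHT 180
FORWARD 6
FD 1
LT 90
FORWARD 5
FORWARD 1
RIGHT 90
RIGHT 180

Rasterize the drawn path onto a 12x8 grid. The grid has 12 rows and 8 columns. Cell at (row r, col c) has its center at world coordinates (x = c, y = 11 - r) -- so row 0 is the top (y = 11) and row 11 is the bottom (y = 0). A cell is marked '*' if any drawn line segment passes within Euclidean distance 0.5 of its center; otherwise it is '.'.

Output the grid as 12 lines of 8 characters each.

Segment 0: (1,5) -> (0,5)
Segment 1: (0,5) -> (6,5)
Segment 2: (6,5) -> (7,5)
Segment 3: (7,5) -> (7,10)
Segment 4: (7,10) -> (7,11)

Answer: .......*
.......*
.......*
.......*
.......*
.......*
********
........
........
........
........
........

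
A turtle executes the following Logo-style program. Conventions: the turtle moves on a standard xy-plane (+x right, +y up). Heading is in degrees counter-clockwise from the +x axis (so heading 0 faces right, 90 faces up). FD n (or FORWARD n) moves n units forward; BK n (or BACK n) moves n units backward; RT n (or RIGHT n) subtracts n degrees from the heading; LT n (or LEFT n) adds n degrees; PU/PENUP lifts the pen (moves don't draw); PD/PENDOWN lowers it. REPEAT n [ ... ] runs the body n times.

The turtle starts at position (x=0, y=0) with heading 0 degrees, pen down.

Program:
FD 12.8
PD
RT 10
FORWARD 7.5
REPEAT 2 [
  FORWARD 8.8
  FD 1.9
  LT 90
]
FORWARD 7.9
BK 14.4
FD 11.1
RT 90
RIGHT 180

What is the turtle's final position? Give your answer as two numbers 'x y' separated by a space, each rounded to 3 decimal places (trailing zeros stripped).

Executing turtle program step by step:
Start: pos=(0,0), heading=0, pen down
FD 12.8: (0,0) -> (12.8,0) [heading=0, draw]
PD: pen down
RT 10: heading 0 -> 350
FD 7.5: (12.8,0) -> (20.186,-1.302) [heading=350, draw]
REPEAT 2 [
  -- iteration 1/2 --
  FD 8.8: (20.186,-1.302) -> (28.852,-2.83) [heading=350, draw]
  FD 1.9: (28.852,-2.83) -> (30.724,-3.16) [heading=350, draw]
  LT 90: heading 350 -> 80
  -- iteration 2/2 --
  FD 8.8: (30.724,-3.16) -> (32.252,5.506) [heading=80, draw]
  FD 1.9: (32.252,5.506) -> (32.582,7.377) [heading=80, draw]
  LT 90: heading 80 -> 170
]
FD 7.9: (32.582,7.377) -> (24.802,8.749) [heading=170, draw]
BK 14.4: (24.802,8.749) -> (38.983,6.248) [heading=170, draw]
FD 11.1: (38.983,6.248) -> (28.051,8.176) [heading=170, draw]
RT 90: heading 170 -> 80
RT 180: heading 80 -> 260
Final: pos=(28.051,8.176), heading=260, 9 segment(s) drawn

Answer: 28.051 8.176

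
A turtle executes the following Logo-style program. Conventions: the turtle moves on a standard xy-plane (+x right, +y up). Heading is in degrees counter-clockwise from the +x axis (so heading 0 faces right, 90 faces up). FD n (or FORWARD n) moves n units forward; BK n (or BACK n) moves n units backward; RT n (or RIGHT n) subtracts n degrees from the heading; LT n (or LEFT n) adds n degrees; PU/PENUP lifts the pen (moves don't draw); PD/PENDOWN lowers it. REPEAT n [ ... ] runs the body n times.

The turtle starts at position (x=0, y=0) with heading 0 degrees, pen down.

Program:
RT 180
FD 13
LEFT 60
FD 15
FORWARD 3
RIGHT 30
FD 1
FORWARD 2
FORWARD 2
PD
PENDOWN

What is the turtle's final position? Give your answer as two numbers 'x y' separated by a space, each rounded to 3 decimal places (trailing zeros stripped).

Answer: -26.33 -18.088

Derivation:
Executing turtle program step by step:
Start: pos=(0,0), heading=0, pen down
RT 180: heading 0 -> 180
FD 13: (0,0) -> (-13,0) [heading=180, draw]
LT 60: heading 180 -> 240
FD 15: (-13,0) -> (-20.5,-12.99) [heading=240, draw]
FD 3: (-20.5,-12.99) -> (-22,-15.588) [heading=240, draw]
RT 30: heading 240 -> 210
FD 1: (-22,-15.588) -> (-22.866,-16.088) [heading=210, draw]
FD 2: (-22.866,-16.088) -> (-24.598,-17.088) [heading=210, draw]
FD 2: (-24.598,-17.088) -> (-26.33,-18.088) [heading=210, draw]
PD: pen down
PD: pen down
Final: pos=(-26.33,-18.088), heading=210, 6 segment(s) drawn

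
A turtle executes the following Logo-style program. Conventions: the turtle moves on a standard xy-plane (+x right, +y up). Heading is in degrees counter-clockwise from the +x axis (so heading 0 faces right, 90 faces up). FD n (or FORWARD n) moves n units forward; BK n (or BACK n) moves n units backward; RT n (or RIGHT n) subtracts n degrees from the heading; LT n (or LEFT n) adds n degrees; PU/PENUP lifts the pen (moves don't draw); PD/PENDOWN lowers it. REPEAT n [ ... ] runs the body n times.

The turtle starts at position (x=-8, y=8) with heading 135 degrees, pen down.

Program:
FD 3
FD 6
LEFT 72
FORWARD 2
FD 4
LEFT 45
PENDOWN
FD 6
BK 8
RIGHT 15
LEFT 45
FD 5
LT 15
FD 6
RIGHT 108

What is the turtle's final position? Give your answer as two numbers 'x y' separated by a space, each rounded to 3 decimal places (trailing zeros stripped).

Answer: -15.328 3.305

Derivation:
Executing turtle program step by step:
Start: pos=(-8,8), heading=135, pen down
FD 3: (-8,8) -> (-10.121,10.121) [heading=135, draw]
FD 6: (-10.121,10.121) -> (-14.364,14.364) [heading=135, draw]
LT 72: heading 135 -> 207
FD 2: (-14.364,14.364) -> (-16.146,13.456) [heading=207, draw]
FD 4: (-16.146,13.456) -> (-19.71,11.64) [heading=207, draw]
LT 45: heading 207 -> 252
PD: pen down
FD 6: (-19.71,11.64) -> (-21.564,5.934) [heading=252, draw]
BK 8: (-21.564,5.934) -> (-19.092,13.542) [heading=252, draw]
RT 15: heading 252 -> 237
LT 45: heading 237 -> 282
FD 5: (-19.092,13.542) -> (-18.052,8.651) [heading=282, draw]
LT 15: heading 282 -> 297
FD 6: (-18.052,8.651) -> (-15.328,3.305) [heading=297, draw]
RT 108: heading 297 -> 189
Final: pos=(-15.328,3.305), heading=189, 8 segment(s) drawn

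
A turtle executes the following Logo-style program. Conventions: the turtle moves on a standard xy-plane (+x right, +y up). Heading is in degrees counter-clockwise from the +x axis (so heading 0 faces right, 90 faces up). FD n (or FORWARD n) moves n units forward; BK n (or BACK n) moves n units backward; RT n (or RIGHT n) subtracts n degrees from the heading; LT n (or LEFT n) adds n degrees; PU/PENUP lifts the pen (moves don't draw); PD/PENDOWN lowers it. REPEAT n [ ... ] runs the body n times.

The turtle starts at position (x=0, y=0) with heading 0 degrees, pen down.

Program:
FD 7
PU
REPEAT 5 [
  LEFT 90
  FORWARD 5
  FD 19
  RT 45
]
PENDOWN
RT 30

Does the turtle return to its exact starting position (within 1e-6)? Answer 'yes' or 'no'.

Executing turtle program step by step:
Start: pos=(0,0), heading=0, pen down
FD 7: (0,0) -> (7,0) [heading=0, draw]
PU: pen up
REPEAT 5 [
  -- iteration 1/5 --
  LT 90: heading 0 -> 90
  FD 5: (7,0) -> (7,5) [heading=90, move]
  FD 19: (7,5) -> (7,24) [heading=90, move]
  RT 45: heading 90 -> 45
  -- iteration 2/5 --
  LT 90: heading 45 -> 135
  FD 5: (7,24) -> (3.464,27.536) [heading=135, move]
  FD 19: (3.464,27.536) -> (-9.971,40.971) [heading=135, move]
  RT 45: heading 135 -> 90
  -- iteration 3/5 --
  LT 90: heading 90 -> 180
  FD 5: (-9.971,40.971) -> (-14.971,40.971) [heading=180, move]
  FD 19: (-14.971,40.971) -> (-33.971,40.971) [heading=180, move]
  RT 45: heading 180 -> 135
  -- iteration 4/5 --
  LT 90: heading 135 -> 225
  FD 5: (-33.971,40.971) -> (-37.506,37.435) [heading=225, move]
  FD 19: (-37.506,37.435) -> (-50.941,24) [heading=225, move]
  RT 45: heading 225 -> 180
  -- iteration 5/5 --
  LT 90: heading 180 -> 270
  FD 5: (-50.941,24) -> (-50.941,19) [heading=270, move]
  FD 19: (-50.941,19) -> (-50.941,0) [heading=270, move]
  RT 45: heading 270 -> 225
]
PD: pen down
RT 30: heading 225 -> 195
Final: pos=(-50.941,0), heading=195, 1 segment(s) drawn

Start position: (0, 0)
Final position: (-50.941, 0)
Distance = 50.941; >= 1e-6 -> NOT closed

Answer: no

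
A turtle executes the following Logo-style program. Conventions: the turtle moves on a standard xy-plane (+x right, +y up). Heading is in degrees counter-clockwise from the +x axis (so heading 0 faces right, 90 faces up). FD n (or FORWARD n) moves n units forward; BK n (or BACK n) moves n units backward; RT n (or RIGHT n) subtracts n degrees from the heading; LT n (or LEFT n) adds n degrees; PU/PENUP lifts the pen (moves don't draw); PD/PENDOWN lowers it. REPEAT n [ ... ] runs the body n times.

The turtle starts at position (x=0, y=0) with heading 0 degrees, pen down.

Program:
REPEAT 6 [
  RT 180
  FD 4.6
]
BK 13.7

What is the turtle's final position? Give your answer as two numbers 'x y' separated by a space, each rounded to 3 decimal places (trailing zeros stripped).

Executing turtle program step by step:
Start: pos=(0,0), heading=0, pen down
REPEAT 6 [
  -- iteration 1/6 --
  RT 180: heading 0 -> 180
  FD 4.6: (0,0) -> (-4.6,0) [heading=180, draw]
  -- iteration 2/6 --
  RT 180: heading 180 -> 0
  FD 4.6: (-4.6,0) -> (0,0) [heading=0, draw]
  -- iteration 3/6 --
  RT 180: heading 0 -> 180
  FD 4.6: (0,0) -> (-4.6,0) [heading=180, draw]
  -- iteration 4/6 --
  RT 180: heading 180 -> 0
  FD 4.6: (-4.6,0) -> (0,0) [heading=0, draw]
  -- iteration 5/6 --
  RT 180: heading 0 -> 180
  FD 4.6: (0,0) -> (-4.6,0) [heading=180, draw]
  -- iteration 6/6 --
  RT 180: heading 180 -> 0
  FD 4.6: (-4.6,0) -> (0,0) [heading=0, draw]
]
BK 13.7: (0,0) -> (-13.7,0) [heading=0, draw]
Final: pos=(-13.7,0), heading=0, 7 segment(s) drawn

Answer: -13.7 0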